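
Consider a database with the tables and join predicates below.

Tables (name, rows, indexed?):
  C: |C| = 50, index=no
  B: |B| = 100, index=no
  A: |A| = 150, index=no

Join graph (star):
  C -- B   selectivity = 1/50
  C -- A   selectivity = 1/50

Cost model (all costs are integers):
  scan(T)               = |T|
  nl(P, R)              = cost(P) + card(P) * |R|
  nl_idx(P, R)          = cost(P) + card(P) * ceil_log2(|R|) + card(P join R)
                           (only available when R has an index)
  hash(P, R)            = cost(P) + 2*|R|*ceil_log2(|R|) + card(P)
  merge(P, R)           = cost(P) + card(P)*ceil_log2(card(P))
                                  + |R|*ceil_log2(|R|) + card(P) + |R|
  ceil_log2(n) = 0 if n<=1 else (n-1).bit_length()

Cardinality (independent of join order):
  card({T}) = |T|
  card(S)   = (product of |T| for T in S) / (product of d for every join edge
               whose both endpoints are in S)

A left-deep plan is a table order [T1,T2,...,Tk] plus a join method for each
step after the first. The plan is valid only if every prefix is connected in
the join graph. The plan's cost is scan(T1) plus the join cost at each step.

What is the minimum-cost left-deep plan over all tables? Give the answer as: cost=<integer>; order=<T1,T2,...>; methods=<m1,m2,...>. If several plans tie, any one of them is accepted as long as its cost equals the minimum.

cost=2450; order=A,C,B; methods=hash,hash

Selinger DP (subsets sized 1..n):
  {C}: scan cost=50, card=50
  {B}: scan cost=100, card=100
  {A}: scan cost=150, card=150
  {BC}: card=100; try (C,hash)→800, (B,merge)→1200, (C,merge)→1250, (B,hash)→1500, (B,nl)→5050, (C,nl)→5100; best=800 via (C,hash)
  {AC}: card=150; try (C,hash)→900, (A,merge)→1750, (C,merge)→1850, (A,hash)→2500, (A,nl)→7550, (C,nl)→7650; best=900 via (C,hash)
  {ABC}: card=300; try (B,hash)→2450, (A,merge)→2950, (B,merge)→3050, (A,hash)→3300, (A,nl)→15800, (B,nl)→15900; best=2450 via (B,hash)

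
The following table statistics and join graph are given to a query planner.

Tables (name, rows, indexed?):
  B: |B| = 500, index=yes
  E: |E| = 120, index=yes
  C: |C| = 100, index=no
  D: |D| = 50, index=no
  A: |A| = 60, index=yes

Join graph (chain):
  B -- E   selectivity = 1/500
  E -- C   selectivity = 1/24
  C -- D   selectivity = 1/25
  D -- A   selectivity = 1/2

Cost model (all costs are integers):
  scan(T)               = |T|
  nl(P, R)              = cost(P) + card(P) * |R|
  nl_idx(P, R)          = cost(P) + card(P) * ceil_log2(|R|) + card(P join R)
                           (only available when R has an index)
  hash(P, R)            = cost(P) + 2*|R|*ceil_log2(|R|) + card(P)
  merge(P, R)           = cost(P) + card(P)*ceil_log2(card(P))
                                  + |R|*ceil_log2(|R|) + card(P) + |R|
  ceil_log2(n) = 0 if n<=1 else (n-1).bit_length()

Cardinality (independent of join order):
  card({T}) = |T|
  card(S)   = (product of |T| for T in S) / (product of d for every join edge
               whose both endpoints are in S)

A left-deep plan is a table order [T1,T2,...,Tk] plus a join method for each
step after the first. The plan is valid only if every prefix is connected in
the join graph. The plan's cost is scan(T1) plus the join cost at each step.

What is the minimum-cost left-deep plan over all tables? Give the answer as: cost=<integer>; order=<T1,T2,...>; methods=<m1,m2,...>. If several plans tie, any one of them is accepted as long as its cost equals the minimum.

Selinger DP (subsets sized 1..n):
  {B}: scan cost=500, card=500
  {E}: scan cost=120, card=120
  {C}: scan cost=100, card=100
  {D}: scan cost=50, card=50
  {A}: scan cost=60, card=60
  {BE}: card=120; try (B,nl_idx)→1320, (E,hash)→2680, (E,nl_idx)→4120, (B,merge)→6080, (E,merge)→6460, (B,hash)→9240 …(+2); best=1320 via (B,nl_idx)
  {CE}: card=500; try (E,nl_idx)→1300, (C,hash)→1640, (E,merge)→1860, (E,hash)→1880, (C,merge)→1880, (E,nl)→12100 …(+1); best=1300 via (E,nl_idx)
  {CD}: card=200; try (D,hash)→800, (C,merge)→1200, (D,merge)→1250, (C,hash)→1500, (C,nl)→5050, (D,nl)→5100; best=800 via (D,hash)
  {AD}: card=1500; try (D,hash)→720, (A,hash)→820, (A,merge)→820, (D,merge)→830, (A,nl_idx)→1850, (A,nl)→3050 …(+1); best=720 via (D,hash)
  {BCE}: card=500; try (C,hash)→2840, (C,merge)→3080, (B,nl_idx)→6300, (B,hash)→10800, (B,merge)→11300, (C,nl)→13320 …(+1); best=2840 via (C,hash)
  {CDE}: card=1000; try (D,hash)→2400, (E,hash)→2680, (E,nl_idx)→3200, (E,merge)→3560, (D,merge)→6650, (E,nl)→24800 …(+1); best=2400 via (D,hash)
  {ACD}: card=6000; try (A,hash)→1720, (A,merge)→3020, (C,hash)→3620, (A,nl_idx)→8000, (A,nl)→12800, (C,merge)→19520 …(+1); best=1720 via (A,hash)
  {BCDE}: card=1000; try (D,hash)→3940, (D,merge)→8190, (B,hash)→12400, (B,nl_idx)→12400, (B,merge)→18400, (D,nl)→27840 …(+1); best=3940 via (D,hash)
  {ACDE}: card=30000; try (A,hash)→4120, (E,hash)→9400, (A,merge)→13820, (A,nl_idx)→38400, (A,nl)→62400, (E,nl_idx)→73720 …(+2); best=4120 via (A,hash)
  {ABCDE}: card=30000; try (A,hash)→5660, (A,merge)→15360, (A,nl_idx)→39940, (B,hash)→43120, (A,nl)→63940, (B,nl_idx)→304120 …(+2); best=5660 via (A,hash)

cost=5660; order=E,B,C,D,A; methods=nl_idx,hash,hash,hash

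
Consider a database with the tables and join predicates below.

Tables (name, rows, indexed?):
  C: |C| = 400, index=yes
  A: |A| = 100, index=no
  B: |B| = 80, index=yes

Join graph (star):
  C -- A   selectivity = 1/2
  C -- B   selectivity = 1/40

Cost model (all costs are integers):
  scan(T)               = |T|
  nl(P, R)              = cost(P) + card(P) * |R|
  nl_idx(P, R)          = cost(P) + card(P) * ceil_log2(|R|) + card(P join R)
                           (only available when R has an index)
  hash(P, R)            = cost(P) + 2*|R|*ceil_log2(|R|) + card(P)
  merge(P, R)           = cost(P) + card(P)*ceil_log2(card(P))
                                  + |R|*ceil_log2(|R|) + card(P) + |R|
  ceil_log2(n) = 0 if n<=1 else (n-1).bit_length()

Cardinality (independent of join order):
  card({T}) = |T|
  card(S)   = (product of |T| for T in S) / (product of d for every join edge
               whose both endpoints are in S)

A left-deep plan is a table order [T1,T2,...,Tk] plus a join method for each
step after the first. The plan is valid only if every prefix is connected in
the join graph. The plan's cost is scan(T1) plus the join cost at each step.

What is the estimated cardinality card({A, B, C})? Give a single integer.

Tables in S: A(100), B(80), C(400)
Edges inside S: C-A(d=2), C-B(d=40)
numerator = 100 * 80 * 400 = 3200000
denominator = 2 * 40 = 80
card(S) = 3200000 / 80 = 40000

40000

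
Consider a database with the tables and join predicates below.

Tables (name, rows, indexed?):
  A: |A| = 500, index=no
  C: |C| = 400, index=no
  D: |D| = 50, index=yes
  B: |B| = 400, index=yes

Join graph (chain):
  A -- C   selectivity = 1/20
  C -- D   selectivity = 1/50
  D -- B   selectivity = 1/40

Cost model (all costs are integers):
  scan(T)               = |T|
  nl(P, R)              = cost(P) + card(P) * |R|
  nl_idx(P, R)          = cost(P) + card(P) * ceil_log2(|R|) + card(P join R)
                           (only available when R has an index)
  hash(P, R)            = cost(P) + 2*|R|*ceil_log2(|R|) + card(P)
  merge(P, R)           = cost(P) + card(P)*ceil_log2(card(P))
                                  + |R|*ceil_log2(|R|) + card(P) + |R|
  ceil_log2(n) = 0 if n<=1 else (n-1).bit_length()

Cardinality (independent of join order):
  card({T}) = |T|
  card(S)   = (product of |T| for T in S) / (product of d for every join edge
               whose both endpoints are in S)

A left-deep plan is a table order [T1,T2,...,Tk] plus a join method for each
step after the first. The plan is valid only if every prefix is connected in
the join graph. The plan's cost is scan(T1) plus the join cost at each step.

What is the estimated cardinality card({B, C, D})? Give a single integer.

Tables in S: B(400), C(400), D(50)
Edges inside S: C-D(d=50), D-B(d=40)
numerator = 400 * 400 * 50 = 8000000
denominator = 50 * 40 = 2000
card(S) = 8000000 / 2000 = 4000

4000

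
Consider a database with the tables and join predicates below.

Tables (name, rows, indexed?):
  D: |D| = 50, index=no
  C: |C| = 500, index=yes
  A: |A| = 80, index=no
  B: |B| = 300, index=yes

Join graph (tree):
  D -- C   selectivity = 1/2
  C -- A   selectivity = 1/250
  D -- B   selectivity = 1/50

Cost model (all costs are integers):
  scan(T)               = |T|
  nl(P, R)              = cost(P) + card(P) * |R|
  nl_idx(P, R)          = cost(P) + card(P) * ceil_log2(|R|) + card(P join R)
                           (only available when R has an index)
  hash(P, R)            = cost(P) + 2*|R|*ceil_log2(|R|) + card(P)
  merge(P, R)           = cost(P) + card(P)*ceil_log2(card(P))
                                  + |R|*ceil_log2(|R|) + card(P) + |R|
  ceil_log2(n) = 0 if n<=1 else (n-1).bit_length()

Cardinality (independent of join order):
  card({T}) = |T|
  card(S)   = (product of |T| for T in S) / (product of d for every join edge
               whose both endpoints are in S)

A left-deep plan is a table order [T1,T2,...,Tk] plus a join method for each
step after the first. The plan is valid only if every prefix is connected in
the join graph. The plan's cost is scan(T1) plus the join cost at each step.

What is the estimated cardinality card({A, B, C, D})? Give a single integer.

Tables in S: A(80), B(300), C(500), D(50)
Edges inside S: D-C(d=2), C-A(d=250), D-B(d=50)
numerator = 80 * 300 * 500 * 50 = 600000000
denominator = 2 * 250 * 50 = 25000
card(S) = 600000000 / 25000 = 24000

24000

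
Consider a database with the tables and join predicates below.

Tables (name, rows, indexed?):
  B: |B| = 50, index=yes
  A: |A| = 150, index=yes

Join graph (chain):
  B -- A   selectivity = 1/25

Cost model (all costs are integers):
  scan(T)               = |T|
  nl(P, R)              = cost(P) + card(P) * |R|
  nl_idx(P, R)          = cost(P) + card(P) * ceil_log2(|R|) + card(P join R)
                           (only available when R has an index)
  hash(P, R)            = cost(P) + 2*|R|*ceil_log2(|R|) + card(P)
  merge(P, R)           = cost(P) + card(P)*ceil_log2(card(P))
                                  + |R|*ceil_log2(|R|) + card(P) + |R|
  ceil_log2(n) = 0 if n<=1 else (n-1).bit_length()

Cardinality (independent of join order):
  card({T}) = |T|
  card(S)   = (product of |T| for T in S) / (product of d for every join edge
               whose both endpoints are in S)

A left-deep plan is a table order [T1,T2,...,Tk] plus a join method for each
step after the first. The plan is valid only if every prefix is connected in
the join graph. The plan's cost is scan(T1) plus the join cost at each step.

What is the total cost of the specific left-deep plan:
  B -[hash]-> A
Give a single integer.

2500

step 1: scan B: cost=50, card=50
step 2: join A via hash
    card(P join A) = 50*150/(25) = 300
    cost = 50 + 2*150*8 + 50 = 2500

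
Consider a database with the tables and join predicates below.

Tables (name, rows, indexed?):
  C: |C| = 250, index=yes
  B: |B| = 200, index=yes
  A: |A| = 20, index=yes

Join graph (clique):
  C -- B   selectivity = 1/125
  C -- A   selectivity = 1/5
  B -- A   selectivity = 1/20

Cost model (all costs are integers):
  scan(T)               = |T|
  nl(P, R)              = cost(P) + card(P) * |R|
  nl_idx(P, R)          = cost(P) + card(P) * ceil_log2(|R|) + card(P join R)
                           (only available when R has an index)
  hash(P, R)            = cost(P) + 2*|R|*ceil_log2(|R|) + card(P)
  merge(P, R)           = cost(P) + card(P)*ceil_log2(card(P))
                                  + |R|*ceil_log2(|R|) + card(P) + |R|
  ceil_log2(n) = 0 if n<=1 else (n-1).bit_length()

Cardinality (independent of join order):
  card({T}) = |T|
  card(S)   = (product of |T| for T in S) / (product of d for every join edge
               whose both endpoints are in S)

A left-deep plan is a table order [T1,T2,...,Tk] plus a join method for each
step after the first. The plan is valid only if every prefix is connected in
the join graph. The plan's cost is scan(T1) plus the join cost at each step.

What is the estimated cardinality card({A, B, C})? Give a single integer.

Tables in S: A(20), B(200), C(250)
Edges inside S: C-B(d=125), C-A(d=5), B-A(d=20)
numerator = 20 * 200 * 250 = 1000000
denominator = 125 * 5 * 20 = 12500
card(S) = 1000000 / 12500 = 80

80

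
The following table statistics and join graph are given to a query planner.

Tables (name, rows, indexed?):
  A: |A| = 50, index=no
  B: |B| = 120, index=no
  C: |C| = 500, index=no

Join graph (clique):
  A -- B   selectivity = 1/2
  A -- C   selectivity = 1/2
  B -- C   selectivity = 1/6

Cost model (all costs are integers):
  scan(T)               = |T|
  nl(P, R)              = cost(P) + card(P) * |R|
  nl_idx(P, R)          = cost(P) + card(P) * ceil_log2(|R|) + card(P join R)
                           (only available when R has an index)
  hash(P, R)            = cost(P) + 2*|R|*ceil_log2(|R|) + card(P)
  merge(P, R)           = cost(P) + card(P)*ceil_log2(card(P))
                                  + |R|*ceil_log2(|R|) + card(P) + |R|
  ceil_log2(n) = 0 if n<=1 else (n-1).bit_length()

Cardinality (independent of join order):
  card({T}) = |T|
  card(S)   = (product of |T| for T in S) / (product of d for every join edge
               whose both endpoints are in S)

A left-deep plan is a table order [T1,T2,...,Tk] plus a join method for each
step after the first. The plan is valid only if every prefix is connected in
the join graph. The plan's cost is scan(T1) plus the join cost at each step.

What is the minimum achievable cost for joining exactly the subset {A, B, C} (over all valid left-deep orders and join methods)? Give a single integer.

Selinger DP over subsets of {A,B,C}:
  {A}: scan cost=50, card=50
  {B}: scan cost=120, card=120
  {C}: scan cost=500, card=500
  {AB}: card=3000; try (A,hash)→840, (B,merge)→1360, (A,merge)→1430, (B,hash)→1780, (B,nl)→6050, (A,nl)→6120; best=840 via (A,hash)
  {AC}: card=12500; try (A,hash)→1600, (C,merge)→5400, (A,merge)→5850, (C,hash)→9100, (C,nl)→25050, (A,nl)→25500; best=1600 via (A,hash)
  {BC}: card=10000; try (B,hash)→2680, (C,merge)→6080, (B,merge)→6460, (C,hash)→9240, (C,nl)→60120, (B,nl)→60500; best=2680 via (B,hash)
  {ABC}: card=125000; try (C,hash)→12840, (A,hash)→13280, (B,hash)→15780, (C,merge)→44840, (A,merge)→153030, (B,merge)→190060 …(+3); best=12840 via (C,hash)

12840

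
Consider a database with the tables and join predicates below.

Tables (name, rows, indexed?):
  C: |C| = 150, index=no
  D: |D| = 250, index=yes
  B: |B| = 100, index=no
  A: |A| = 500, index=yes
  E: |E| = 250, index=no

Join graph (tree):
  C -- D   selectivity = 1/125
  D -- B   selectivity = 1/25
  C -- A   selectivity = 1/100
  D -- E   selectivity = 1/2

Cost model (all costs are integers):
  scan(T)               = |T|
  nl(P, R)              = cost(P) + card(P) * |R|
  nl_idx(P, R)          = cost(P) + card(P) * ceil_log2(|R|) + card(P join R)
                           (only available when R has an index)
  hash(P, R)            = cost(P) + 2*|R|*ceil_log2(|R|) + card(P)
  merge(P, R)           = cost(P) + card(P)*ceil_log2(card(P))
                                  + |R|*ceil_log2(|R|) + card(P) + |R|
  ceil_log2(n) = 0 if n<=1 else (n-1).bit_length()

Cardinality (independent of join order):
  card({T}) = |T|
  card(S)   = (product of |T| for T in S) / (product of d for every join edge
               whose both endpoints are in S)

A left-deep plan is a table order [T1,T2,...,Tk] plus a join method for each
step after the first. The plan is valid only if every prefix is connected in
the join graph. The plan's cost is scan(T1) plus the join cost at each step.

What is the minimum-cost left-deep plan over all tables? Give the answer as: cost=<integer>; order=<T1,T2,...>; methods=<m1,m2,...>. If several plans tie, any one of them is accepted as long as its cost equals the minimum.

Selinger DP (subsets sized 1..n):
  {C}: scan cost=150, card=150
  {D}: scan cost=250, card=250
  {B}: scan cost=100, card=100
  {A}: scan cost=500, card=500
  {E}: scan cost=250, card=250
  {CD}: card=300; try (D,nl_idx)→1650, (C,hash)→2900, (D,merge)→3750, (C,merge)→3850, (D,hash)→4300, (D,nl)→37650 …(+1); best=1650 via (D,nl_idx)
  {AC}: card=750; try (A,nl_idx)→2250, (C,hash)→3400, (A,merge)→6500, (C,merge)→6850, (A,hash)→9300, (A,nl)→75150 …(+1); best=2250 via (A,nl_idx)
  {BD}: card=1000; try (D,nl_idx)→1900, (B,hash)→1900, (D,merge)→3150, (B,merge)→3300, (D,hash)→4200, (D,nl)→25100 …(+1); best=1900 via (D,nl_idx)
  {DE}: card=31250; try (E,hash)→4500, (D,hash)→4500, (E,merge)→4750, (D,merge)→4750, (D,nl_idx)→33500, (E,nl)→62750 …(+1); best=4500 via (E,hash)
  {BCD}: card=1200; try (B,hash)→3350, (C,hash)→5300, (B,merge)→5450, (C,merge)→14250, (B,nl)→31650, (C,nl)→151900; best=3350 via (B,hash)
  {ACD}: card=1500; try (A,nl_idx)→5850, (D,hash)→7000, (A,merge)→9650, (D,nl_idx)→9750, (A,hash)→10950, (D,merge)→12750 …(+2); best=5850 via (A,nl_idx)
  {CDE}: card=37500; try (E,hash)→5950, (E,merge)→6900, (C,hash)→38150, (E,nl)→76650, (C,merge)→505850, (C,nl)→4692000; best=5950 via (E,hash)
  {BDE}: card=125000; try (E,hash)→6900, (E,merge)→15150, (B,hash)→37150, (E,nl)→251900, (B,merge)→505300, (B,nl)→3129500; best=6900 via (E,hash)
  {ABCD}: card=6000; try (B,hash)→8750, (A,hash)→13550, (A,nl_idx)→20150, (A,merge)→22750, (B,merge)→24650, (B,nl)→155850 …(+1); best=8750 via (B,hash)
  {BCDE}: card=150000; try (E,hash)→8550, (E,merge)→20000, (B,hash)→44850, (C,hash)→134300, (E,nl)→303350, (B,merge)→644250 …(+3); best=8550 via (E,hash)
  {ACDE}: card=187500; try (E,hash)→11350, (E,merge)→26100, (A,hash)→52450, (E,nl)→380850, (A,nl_idx)→530950, (A,merge)→648450 …(+1); best=11350 via (E,hash)
  {ABCDE}: card=750000; try (E,hash)→18750, (E,merge)→95000, (A,hash)→167550, (B,hash)→200250, (E,nl)→1508750, (A,nl_idx)→2108550 …(+4); best=18750 via (E,hash)

cost=18750; order=C,D,A,B,E; methods=nl_idx,nl_idx,hash,hash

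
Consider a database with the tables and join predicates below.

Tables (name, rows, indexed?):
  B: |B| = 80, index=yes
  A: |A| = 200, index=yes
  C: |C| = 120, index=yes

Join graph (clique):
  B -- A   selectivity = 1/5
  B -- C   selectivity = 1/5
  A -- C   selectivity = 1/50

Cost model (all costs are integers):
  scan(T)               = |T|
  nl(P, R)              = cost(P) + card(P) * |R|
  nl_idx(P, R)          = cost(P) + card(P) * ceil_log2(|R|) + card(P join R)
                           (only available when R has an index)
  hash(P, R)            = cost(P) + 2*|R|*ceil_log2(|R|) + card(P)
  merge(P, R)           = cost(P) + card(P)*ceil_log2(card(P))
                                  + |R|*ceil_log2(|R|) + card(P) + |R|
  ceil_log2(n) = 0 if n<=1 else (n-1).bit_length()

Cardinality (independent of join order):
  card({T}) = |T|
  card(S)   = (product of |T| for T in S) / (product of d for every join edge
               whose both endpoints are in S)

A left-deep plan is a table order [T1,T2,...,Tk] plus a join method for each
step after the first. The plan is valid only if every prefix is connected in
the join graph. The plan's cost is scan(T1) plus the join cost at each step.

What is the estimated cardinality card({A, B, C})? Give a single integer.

1536

Tables in S: A(200), B(80), C(120)
Edges inside S: B-A(d=5), B-C(d=5), A-C(d=50)
numerator = 200 * 80 * 120 = 1920000
denominator = 5 * 5 * 50 = 1250
card(S) = 1920000 / 1250 = 1536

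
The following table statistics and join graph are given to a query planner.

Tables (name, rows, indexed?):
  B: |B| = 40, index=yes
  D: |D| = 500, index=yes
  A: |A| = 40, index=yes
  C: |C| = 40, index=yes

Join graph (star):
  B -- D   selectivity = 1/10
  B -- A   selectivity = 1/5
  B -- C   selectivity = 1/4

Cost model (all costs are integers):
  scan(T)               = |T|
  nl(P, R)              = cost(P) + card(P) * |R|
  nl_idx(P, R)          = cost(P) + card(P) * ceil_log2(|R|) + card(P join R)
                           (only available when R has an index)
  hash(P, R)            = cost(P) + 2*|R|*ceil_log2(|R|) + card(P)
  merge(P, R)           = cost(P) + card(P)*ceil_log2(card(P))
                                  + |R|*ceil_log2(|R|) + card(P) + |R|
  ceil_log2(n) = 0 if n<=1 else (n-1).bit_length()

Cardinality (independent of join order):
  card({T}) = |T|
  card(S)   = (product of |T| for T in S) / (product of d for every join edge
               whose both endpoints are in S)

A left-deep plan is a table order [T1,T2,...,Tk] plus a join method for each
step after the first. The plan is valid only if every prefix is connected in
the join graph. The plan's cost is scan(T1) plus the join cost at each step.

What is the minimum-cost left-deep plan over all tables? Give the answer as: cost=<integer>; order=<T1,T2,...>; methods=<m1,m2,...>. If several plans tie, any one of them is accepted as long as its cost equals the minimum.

Selinger DP (subsets sized 1..n):
  {B}: scan cost=40, card=40
  {D}: scan cost=500, card=500
  {A}: scan cost=40, card=40
  {C}: scan cost=40, card=40
  {BD}: card=2000; try (B,hash)→1480, (D,nl_idx)→2400, (D,merge)→5320, (B,nl_idx)→5500, (B,merge)→5780, (D,hash)→9080 …(+2); best=1480 via (B,hash)
  {AB}: card=320; try (B,hash)→560, (A,hash)→560, (B,merge)→600, (B,nl_idx)→600, (A,merge)→600, (A,nl_idx)→600 …(+2); best=560 via (B,hash)
  {BC}: card=400; try (C,hash)→560, (B,hash)→560, (C,merge)→600, (B,merge)→600, (C,nl_idx)→680, (B,nl_idx)→680 …(+2); best=560 via (C,hash)
  {ABD}: card=16000; try (A,hash)→3960, (D,merge)→8760, (D,hash)→9880, (D,nl_idx)→19440, (A,merge)→25760, (A,nl_idx)→29480 …(+2); best=3960 via (A,hash)
  {BCD}: card=20000; try (C,hash)→3960, (D,merge)→9560, (D,hash)→9960, (D,nl_idx)→24160, (C,merge)→25760, (C,nl_idx)→33480 …(+2); best=3960 via (C,hash)
  {ABC}: card=3200; try (C,hash)→1360, (A,hash)→1440, (C,merge)→4040, (A,merge)→4840, (C,nl_idx)→5680, (A,nl_idx)→6160 …(+2); best=1360 via (C,hash)
  {ABCD}: card=160000; try (D,hash)→13560, (C,hash)→20440, (A,hash)→24440, (D,merge)→47960, (D,nl_idx)→190160, (C,merge)→244240 …(+6); best=13560 via (D,hash)

cost=13560; order=A,B,C,D; methods=hash,hash,hash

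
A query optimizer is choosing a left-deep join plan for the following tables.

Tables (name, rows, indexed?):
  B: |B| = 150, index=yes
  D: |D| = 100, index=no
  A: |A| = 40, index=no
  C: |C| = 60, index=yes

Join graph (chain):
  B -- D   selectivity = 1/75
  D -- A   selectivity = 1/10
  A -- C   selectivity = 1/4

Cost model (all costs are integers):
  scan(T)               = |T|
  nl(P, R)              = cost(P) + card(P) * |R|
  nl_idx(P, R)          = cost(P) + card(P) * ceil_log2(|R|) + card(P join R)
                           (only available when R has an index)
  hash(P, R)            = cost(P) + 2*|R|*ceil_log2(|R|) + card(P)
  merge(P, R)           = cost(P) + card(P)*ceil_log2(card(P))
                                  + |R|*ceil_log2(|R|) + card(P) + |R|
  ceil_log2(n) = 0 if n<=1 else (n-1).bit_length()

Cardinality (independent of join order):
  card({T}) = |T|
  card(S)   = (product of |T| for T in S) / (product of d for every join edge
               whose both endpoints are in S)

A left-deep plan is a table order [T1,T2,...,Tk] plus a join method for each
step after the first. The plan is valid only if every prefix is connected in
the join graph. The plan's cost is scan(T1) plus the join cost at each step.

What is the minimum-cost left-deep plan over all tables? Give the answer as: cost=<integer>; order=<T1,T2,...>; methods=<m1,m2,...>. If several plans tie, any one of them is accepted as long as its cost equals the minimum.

Selinger DP (subsets sized 1..n):
  {B}: scan cost=150, card=150
  {D}: scan cost=100, card=100
  {A}: scan cost=40, card=40
  {C}: scan cost=60, card=60
  {BD}: card=200; try (B,nl_idx)→1100, (D,hash)→1700, (B,merge)→2250, (D,merge)→2300, (B,hash)→2600, (B,nl)→15100 …(+1); best=1100 via (B,nl_idx)
  {AD}: card=400; try (A,hash)→680, (D,merge)→1120, (A,merge)→1180, (D,hash)→1480, (D,nl)→4040, (A,nl)→4100; best=680 via (A,hash)
  {AC}: card=600; try (A,hash)→600, (C,merge)→740, (A,merge)→760, (C,hash)→800, (C,nl_idx)→880, (C,nl)→2440 …(+1); best=600 via (A,hash)
  {ABD}: card=800; try (A,hash)→1780, (A,merge)→3180, (B,hash)→3480, (B,nl_idx)→4680, (B,merge)→6030, (A,nl)→9100 …(+1); best=1780 via (A,hash)
  {ACD}: card=6000; try (C,hash)→1800, (D,hash)→2600, (C,merge)→5100, (D,merge)→8000, (C,nl_idx)→9080, (C,nl)→24680 …(+1); best=1800 via (C,hash)
  {ABCD}: card=12000; try (C,hash)→3300, (B,hash)→10200, (C,merge)→11000, (C,nl_idx)→18580, (C,nl)→49780, (B,nl_idx)→61800 …(+2); best=3300 via (C,hash)

cost=3300; order=D,B,A,C; methods=nl_idx,hash,hash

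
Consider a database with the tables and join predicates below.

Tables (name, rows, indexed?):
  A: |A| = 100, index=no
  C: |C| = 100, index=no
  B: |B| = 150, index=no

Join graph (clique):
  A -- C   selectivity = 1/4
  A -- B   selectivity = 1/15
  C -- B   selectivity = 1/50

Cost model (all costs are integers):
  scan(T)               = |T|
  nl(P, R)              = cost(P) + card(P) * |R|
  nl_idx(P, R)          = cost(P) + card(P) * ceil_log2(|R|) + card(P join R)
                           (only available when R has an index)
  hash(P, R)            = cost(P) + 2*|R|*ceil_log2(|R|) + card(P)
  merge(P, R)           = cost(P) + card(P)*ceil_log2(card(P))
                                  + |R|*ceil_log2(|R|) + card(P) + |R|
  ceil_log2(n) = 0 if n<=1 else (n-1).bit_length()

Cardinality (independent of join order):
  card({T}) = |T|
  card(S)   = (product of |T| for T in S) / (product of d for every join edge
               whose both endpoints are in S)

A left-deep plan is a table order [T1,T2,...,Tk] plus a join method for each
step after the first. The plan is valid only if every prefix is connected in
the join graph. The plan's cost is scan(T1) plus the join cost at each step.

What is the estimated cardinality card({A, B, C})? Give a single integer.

500

Tables in S: A(100), B(150), C(100)
Edges inside S: A-C(d=4), A-B(d=15), C-B(d=50)
numerator = 100 * 150 * 100 = 1500000
denominator = 4 * 15 * 50 = 3000
card(S) = 1500000 / 3000 = 500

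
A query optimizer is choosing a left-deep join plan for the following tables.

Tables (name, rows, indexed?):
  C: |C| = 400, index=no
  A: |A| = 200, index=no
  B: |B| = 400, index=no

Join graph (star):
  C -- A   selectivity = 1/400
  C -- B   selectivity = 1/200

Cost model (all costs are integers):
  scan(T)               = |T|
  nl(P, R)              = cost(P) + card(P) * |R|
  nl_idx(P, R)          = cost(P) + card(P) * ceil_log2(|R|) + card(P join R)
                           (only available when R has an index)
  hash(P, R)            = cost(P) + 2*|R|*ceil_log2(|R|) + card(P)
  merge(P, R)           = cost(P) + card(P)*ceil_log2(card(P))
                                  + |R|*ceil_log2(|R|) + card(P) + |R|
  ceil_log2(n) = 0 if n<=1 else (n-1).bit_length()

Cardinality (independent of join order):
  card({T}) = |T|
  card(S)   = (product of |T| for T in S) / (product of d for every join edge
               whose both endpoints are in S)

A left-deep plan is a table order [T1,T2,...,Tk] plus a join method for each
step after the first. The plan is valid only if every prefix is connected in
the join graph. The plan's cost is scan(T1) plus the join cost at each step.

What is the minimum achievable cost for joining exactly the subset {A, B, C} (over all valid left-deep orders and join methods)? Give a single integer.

9800

Selinger DP over subsets of {A,B,C}:
  {C}: scan cost=400, card=400
  {A}: scan cost=200, card=200
  {B}: scan cost=400, card=400
  {AC}: card=200; try (A,hash)→4000, (C,merge)→6000, (A,merge)→6200, (C,hash)→7600, (C,nl)→80200, (A,nl)→80400; best=4000 via (A,hash)
  {BC}: card=800; try (C,hash)→8000, (B,hash)→8000, (C,merge)→8400, (B,merge)→8400, (C,nl)→160400, (B,nl)→160400; best=8000 via (C,hash)
  {ABC}: card=400; try (B,merge)→9800, (B,hash)→11400, (A,hash)→12000, (A,merge)→18600, (B,nl)→84000, (A,nl)→168000; best=9800 via (B,merge)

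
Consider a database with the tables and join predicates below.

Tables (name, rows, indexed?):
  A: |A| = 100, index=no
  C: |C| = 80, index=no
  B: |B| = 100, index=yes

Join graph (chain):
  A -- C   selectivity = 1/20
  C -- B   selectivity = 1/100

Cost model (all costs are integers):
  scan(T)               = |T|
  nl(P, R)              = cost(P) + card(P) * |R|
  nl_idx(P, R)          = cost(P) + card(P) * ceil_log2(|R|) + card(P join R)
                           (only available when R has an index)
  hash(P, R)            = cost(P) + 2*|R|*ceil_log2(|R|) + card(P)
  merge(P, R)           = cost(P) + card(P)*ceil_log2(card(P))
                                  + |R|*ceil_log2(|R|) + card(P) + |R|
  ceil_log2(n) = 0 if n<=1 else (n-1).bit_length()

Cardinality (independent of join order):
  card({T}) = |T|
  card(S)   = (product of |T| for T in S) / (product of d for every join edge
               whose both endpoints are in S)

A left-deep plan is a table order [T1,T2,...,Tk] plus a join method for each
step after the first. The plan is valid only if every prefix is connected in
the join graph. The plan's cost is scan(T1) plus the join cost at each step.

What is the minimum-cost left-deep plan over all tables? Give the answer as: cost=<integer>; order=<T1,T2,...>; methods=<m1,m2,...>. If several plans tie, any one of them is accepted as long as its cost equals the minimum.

Selinger DP (subsets sized 1..n):
  {A}: scan cost=100, card=100
  {C}: scan cost=80, card=80
  {B}: scan cost=100, card=100
  {AC}: card=400; try (C,hash)→1320, (A,merge)→1520, (C,merge)→1540, (A,hash)→1560, (A,nl)→8080, (C,nl)→8100; best=1320 via (C,hash)
  {BC}: card=80; try (B,nl_idx)→720, (C,hash)→1320, (B,merge)→1520, (C,merge)→1540, (B,hash)→1560, (B,nl)→8080 …(+1); best=720 via (B,nl_idx)
  {ABC}: card=400; try (A,merge)→2160, (A,hash)→2200, (B,hash)→3120, (B,nl_idx)→4520, (B,merge)→6120, (A,nl)→8720 …(+1); best=2160 via (A,merge)

cost=2160; order=C,B,A; methods=nl_idx,merge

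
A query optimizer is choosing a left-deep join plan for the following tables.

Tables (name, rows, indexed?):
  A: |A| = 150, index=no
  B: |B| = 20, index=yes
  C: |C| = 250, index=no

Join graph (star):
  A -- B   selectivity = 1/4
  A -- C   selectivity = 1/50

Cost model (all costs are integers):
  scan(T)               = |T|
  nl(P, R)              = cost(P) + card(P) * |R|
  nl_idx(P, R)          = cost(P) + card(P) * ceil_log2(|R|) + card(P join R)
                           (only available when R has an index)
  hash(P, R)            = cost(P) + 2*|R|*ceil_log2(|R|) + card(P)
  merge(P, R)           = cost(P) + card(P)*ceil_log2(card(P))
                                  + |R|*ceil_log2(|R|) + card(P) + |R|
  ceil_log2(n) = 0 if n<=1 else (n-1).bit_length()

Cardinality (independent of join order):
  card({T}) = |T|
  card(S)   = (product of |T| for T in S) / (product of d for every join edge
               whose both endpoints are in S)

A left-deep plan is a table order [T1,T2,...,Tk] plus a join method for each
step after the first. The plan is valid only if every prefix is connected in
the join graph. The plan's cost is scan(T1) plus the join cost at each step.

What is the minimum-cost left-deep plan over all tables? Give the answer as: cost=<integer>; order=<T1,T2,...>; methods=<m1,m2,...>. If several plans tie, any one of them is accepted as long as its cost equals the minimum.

Selinger DP (subsets sized 1..n):
  {A}: scan cost=150, card=150
  {B}: scan cost=20, card=20
  {C}: scan cost=250, card=250
  {AB}: card=750; try (B,hash)→500, (A,merge)→1490, (B,merge)→1620, (B,nl_idx)→1650, (A,hash)→2440, (A,nl)→3020 …(+1); best=500 via (B,hash)
  {AC}: card=750; try (A,hash)→2900, (C,merge)→3750, (A,merge)→3850, (C,hash)→4300, (C,nl)→37650, (A,nl)→37750; best=2900 via (A,hash)
  {ABC}: card=3750; try (B,hash)→3850, (C,hash)→5250, (B,nl_idx)→10400, (C,merge)→11000, (B,merge)→11270, (B,nl)→17900 …(+1); best=3850 via (B,hash)

cost=3850; order=C,A,B; methods=hash,hash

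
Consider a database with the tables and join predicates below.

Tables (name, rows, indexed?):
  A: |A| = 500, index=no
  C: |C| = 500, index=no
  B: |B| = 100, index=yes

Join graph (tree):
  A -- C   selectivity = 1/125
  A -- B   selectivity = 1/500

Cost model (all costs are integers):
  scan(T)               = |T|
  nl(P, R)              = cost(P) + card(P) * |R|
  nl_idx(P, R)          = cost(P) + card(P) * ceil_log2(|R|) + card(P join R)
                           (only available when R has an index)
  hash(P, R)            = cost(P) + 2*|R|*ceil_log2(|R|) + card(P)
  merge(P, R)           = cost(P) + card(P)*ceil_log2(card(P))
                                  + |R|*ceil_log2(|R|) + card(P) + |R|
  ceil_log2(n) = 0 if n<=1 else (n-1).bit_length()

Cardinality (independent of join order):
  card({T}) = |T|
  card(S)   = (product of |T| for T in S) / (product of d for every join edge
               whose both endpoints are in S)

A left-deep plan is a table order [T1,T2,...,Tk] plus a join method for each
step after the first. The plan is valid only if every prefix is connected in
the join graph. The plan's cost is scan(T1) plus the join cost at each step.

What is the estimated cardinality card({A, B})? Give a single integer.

100

Tables in S: A(500), B(100)
Edges inside S: A-B(d=500)
numerator = 500 * 100 = 50000
denominator = 500 = 500
card(S) = 50000 / 500 = 100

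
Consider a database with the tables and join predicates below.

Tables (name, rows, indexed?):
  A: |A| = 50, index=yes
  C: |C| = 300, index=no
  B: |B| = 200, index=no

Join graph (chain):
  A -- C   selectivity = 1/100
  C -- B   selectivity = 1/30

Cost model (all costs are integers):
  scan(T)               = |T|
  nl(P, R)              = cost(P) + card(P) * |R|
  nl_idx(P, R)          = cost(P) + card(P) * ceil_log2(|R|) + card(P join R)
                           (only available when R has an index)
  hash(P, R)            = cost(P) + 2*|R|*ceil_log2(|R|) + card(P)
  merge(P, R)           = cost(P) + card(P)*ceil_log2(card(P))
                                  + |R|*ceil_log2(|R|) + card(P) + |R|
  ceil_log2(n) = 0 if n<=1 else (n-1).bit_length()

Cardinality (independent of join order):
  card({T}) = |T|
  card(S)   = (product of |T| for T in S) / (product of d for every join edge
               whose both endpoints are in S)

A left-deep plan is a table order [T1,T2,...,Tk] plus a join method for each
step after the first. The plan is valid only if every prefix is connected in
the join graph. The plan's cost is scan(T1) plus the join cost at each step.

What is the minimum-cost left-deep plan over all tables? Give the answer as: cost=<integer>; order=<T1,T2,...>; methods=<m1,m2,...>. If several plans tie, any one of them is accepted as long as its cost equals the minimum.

Selinger DP (subsets sized 1..n):
  {A}: scan cost=50, card=50
  {C}: scan cost=300, card=300
  {B}: scan cost=200, card=200
  {AC}: card=150; try (A,hash)→1200, (A,nl_idx)→2250, (C,merge)→3400, (A,merge)→3650, (C,hash)→5500, (C,nl)→15050 …(+1); best=1200 via (A,hash)
  {BC}: card=2000; try (B,hash)→3800, (C,merge)→5000, (B,merge)→5100, (C,hash)→5800, (C,nl)→60200, (B,nl)→60300; best=3800 via (B,hash)
  {ABC}: card=1000; try (B,merge)→4350, (B,hash)→4550, (A,hash)→6400, (A,nl_idx)→16800, (A,merge)→28150, (B,nl)→31200 …(+1); best=4350 via (B,merge)

cost=4350; order=C,A,B; methods=hash,merge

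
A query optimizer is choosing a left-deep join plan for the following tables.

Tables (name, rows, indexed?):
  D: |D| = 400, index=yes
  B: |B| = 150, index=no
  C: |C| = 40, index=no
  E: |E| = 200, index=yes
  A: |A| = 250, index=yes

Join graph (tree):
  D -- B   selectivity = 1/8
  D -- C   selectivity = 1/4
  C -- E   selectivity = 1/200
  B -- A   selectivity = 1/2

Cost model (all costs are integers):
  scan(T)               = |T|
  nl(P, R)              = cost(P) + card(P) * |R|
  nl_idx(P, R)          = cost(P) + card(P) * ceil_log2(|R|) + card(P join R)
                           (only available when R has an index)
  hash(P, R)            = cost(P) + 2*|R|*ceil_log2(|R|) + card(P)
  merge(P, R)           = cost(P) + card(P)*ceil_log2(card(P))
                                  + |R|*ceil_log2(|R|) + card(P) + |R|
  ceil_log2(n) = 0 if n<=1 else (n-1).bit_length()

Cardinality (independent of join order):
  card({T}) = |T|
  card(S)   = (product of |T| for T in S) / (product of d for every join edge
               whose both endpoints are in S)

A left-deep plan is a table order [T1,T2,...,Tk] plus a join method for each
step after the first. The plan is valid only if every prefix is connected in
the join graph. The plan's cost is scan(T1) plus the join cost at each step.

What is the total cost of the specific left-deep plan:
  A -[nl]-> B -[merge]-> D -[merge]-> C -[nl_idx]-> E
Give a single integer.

104404530

step 1: scan A: cost=250, card=250
step 2: join B via nl
    card(P join B) = 250*150/(2) = 18750
    cost = 250 + 250*150 = 37750
step 3: join D via merge
    card(P join D) = 18750*400/(8) = 937500
    cost = 37750 + 18750*15 + 400*9 + 18750 + 400 = 341750
step 4: join C via merge
    card(P join C) = 937500*40/(4) = 9375000
    cost = 341750 + 937500*20 + 40*6 + 937500 + 40 = 20029530
step 5: join E via nl_idx
    card(P join E) = 9375000*200/(200) = 9375000
    cost = 20029530 + 9375000*8 + 9375000 = 104404530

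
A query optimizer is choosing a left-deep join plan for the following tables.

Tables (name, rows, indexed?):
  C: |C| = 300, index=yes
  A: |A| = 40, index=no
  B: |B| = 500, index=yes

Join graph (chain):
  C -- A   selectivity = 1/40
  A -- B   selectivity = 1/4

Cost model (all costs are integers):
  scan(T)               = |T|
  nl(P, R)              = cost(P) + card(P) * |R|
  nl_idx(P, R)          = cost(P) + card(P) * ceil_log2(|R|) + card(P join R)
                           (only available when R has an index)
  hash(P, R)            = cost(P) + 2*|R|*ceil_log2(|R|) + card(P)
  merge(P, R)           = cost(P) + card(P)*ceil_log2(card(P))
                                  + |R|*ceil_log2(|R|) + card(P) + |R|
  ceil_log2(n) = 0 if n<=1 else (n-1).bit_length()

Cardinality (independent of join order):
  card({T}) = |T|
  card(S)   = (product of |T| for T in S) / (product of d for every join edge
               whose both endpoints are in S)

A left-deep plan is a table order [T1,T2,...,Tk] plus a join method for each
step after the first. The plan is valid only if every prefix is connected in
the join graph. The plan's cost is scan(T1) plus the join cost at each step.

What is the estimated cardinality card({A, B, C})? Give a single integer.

Tables in S: A(40), B(500), C(300)
Edges inside S: C-A(d=40), A-B(d=4)
numerator = 40 * 500 * 300 = 6000000
denominator = 40 * 4 = 160
card(S) = 6000000 / 160 = 37500

37500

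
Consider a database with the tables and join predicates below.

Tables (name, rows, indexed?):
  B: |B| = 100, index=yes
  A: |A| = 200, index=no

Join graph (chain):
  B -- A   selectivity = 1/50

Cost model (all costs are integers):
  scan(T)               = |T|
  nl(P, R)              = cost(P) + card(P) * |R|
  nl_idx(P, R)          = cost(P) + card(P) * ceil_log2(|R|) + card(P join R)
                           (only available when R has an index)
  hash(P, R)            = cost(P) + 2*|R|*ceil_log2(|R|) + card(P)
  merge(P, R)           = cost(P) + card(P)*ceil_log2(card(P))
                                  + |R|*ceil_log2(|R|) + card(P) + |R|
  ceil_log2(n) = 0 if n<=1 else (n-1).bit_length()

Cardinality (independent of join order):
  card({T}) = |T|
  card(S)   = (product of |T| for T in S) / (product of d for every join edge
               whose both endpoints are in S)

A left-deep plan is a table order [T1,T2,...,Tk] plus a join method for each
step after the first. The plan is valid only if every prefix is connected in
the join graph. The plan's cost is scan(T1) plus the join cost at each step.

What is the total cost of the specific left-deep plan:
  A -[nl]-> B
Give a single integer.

20200

step 1: scan A: cost=200, card=200
step 2: join B via nl
    card(P join B) = 200*100/(50) = 400
    cost = 200 + 200*100 = 20200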